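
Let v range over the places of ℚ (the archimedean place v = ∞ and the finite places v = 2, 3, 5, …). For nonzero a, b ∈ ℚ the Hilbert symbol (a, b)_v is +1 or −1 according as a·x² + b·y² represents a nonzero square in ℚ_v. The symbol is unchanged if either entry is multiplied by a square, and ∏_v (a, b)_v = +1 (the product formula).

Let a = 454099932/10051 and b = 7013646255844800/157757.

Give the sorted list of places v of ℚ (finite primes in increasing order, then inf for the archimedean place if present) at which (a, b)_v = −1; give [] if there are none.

[17, 19]

Mod squares: a ≡ 2717, b ≡ 2369851. Check v ∈ {∞, 2, 3, 5, 11, 13, 17, 19, 23, 29}.
v=19: a=19^-1·(≡10), b=19^-3·(≡12) mod 19; (10|19)=-1, (12|19)=-1; (−1)^{-1·-3·9}·(-1)^-3·(-1)^-1 = -1.
v=29: a=29^0·(≡4), b=29^1·(≡27) mod 29; (4|29)=+1, (27|29)=-1; (−1)^{0·1·14}·(+1)^1·(-1)^0 = +1.
v=23: a=23^-2·(≡4), b=23^-1·(≡21) mod 23; (4|23)=+1, (21|23)=-1; (−1)^{-2·-1·11}·(+1)^-1·(-1)^-2 = +1.
v=∞: 2717 > 0 and 2369851 > 0  ⇒  (a,b)_∞ = +1.
v=3: a=3^8·(≡2), b=3^14·(≡1) mod 3; (2|3)=-1, (1|3)=+1; (−1)^{8·14·1}·(-1)^14·(+1)^8 = +1.
v=13: a=13^1·(≡12), b=13^2·(≡9) mod 13; (12|13)=+1, (9|13)=+1; (−1)^{1·2·6}·(+1)^2·(+1)^1 = +1.
v=17: a=17^0·(≡3), b=17^1·(≡6) mod 17; (3|17)=-1, (6|17)=-1; (−1)^{0·1·8}·(-1)^1·(-1)^0 = -1.
v=11: a=11^3·(≡5), b=11^1·(≡10) mod 11; (5|11)=+1, (10|11)=-1; (−1)^{3·1·5}·(+1)^1·(-1)^3 = +1.
v=5: a=5^0·(≡2), b=5^2·(≡1) mod 5; (2|5)=-1, (1|5)=+1; (−1)^{0·2·2}·(-1)^2·(+1)^0 = +1.
v=2: v_2(a)=2, v_2(b)=6; units ≡ 5, 3 (mod 8); ε·ε+αω+βω = 0·1+2·1+6·1 ≡ 0  ⇒  (a,b)_2 = +1.
Ram(2717, 2369851) = {17, 19}; no ℚ_17-point on the conic.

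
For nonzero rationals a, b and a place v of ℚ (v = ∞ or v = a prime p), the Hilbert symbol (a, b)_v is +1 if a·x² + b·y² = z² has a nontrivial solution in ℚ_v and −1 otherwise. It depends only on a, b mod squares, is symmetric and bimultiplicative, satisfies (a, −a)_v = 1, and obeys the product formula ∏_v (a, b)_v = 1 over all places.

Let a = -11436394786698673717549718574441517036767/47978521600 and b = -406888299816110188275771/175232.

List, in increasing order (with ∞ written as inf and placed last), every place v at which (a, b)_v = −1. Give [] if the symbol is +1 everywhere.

Mod squares: a ≡ -14476423, b ≡ -44022. Check v ∈ {∞, 2, 3, 5, 11, 13, 19, 23, 29, 37, 43, 47}.
v=5: a=5^-2·(≡2), b=5^0·(≡2) mod 5; (2|5)=-1, (2|5)=-1; (−1)^{-2·0·2}·(-1)^0·(-1)^-2 = +1.
v=37: a=37^-4·(≡7), b=37^-2·(≡23) mod 37; (7|37)=+1, (23|37)=-1; (−1)^{-4·-2·18}·(+1)^-2·(-1)^-4 = +1.
v=43: a=43^3·(≡29), b=43^2·(≡4) mod 43; (29|43)=-1, (4|43)=+1; (−1)^{3·2·21}·(-1)^2·(+1)^3 = +1.
v=29: a=29^5·(≡11), b=29^3·(≡19) mod 29; (11|29)=-1, (19|29)=-1; (−1)^{5·3·14}·(-1)^3·(-1)^5 = +1.
v=11: a=11^6·(≡7), b=11^3·(≡10) mod 11; (7|11)=-1, (10|11)=-1; (−1)^{6·3·5}·(-1)^3·(-1)^6 = -1.
v=3: a=3^14·(≡2), b=3^7·(≡2) mod 3; (2|3)=-1, (2|3)=-1; (−1)^{14·7·1}·(-1)^7·(-1)^14 = -1.
v=∞: -14476423 < 0 and -44022 < 0  ⇒  (a,b)_∞ = -1.
v=13: a=13^3·(≡10), b=13^2·(≡3) mod 13; (10|13)=+1, (3|13)=+1; (−1)^{3·2·6}·(+1)^2·(+1)^3 = +1.
v=19: a=19^3·(≡2), b=19^2·(≡7) mod 19; (2|19)=-1, (7|19)=+1; (−1)^{3·2·9}·(-1)^2·(+1)^3 = +1.
v=47: a=47^3·(≡10), b=47^2·(≡6) mod 47; (10|47)=-1, (6|47)=+1; (−1)^{3·2·23}·(-1)^2·(+1)^3 = +1.
v=23: a=23^2·(≡5), b=23^1·(≡6) mod 23; (5|23)=-1, (6|23)=+1; (−1)^{2·1·11}·(-1)^1·(+1)^2 = -1.
v=2: v_2(a)=-10, v_2(b)=-7; units ≡ 1, 5 (mod 8); ε·ε+αω+βω = 0·0+-10·1+-7·0 ≡ 0  ⇒  (a,b)_2 = +1.
Ram(-14476423, -44022) = {3, 11, 23, ∞}; no ℚ_3-point on the conic.

[3, 11, 23, inf]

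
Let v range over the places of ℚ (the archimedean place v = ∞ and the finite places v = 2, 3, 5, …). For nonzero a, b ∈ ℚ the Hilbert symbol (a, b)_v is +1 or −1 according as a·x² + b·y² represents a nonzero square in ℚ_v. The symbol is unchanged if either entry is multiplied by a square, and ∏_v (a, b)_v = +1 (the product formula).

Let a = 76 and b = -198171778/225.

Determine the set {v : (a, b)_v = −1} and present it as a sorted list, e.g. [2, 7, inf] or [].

[19, 37, 41, 43]

Mod squares: a ≡ 19, b ≡ -4044322. Check v ∈ {∞, 2, 3, 5, 7, 19, 31, 37, 41, 43}.
v=43: a=43^0·(≡33), b=43^1·(≡18) mod 43; (33|43)=-1, (18|43)=-1; (−1)^{0·1·21}·(-1)^1·(-1)^0 = -1.
v=41: a=41^0·(≡35), b=41^1·(≡18) mod 41; (35|41)=-1, (18|41)=+1; (−1)^{0·1·20}·(-1)^1·(+1)^0 = -1.
v=19: a=19^1·(≡4), b=19^0·(≡10) mod 19; (4|19)=+1, (10|19)=-1; (−1)^{1·0·9}·(+1)^0·(-1)^1 = -1.
v=5: a=5^0·(≡1), b=5^-2·(≡3) mod 5; (1|5)=+1, (3|5)=-1; (−1)^{0·-2·2}·(+1)^-2·(-1)^0 = +1.
v=3: a=3^0·(≡1), b=3^-2·(≡2) mod 3; (1|3)=+1, (2|3)=-1; (−1)^{0·-2·1}·(+1)^-2·(-1)^0 = +1.
v=37: a=37^0·(≡2), b=37^1·(≡5) mod 37; (2|37)=-1, (5|37)=-1; (−1)^{0·1·18}·(-1)^1·(-1)^0 = -1.
v=31: a=31^0·(≡14), b=31^1·(≡15) mod 31; (14|31)=+1, (15|31)=-1; (−1)^{0·1·15}·(+1)^1·(-1)^0 = +1.
v=∞: 19 > 0 and -4044322 < 0  ⇒  (a,b)_∞ = +1.
v=7: a=7^0·(≡6), b=7^2·(≡5) mod 7; (6|7)=-1, (5|7)=-1; (−1)^{0·2·3}·(-1)^2·(-1)^0 = +1.
v=2: v_2(a)=2, v_2(b)=1; units ≡ 3, 7 (mod 8); ε·ε+αω+βω = 1·1+2·0+1·1 ≡ 0  ⇒  (a,b)_2 = +1.
Ram(19, -4044322) = {19, 37, 41, 43}; no ℚ_19-point on the conic.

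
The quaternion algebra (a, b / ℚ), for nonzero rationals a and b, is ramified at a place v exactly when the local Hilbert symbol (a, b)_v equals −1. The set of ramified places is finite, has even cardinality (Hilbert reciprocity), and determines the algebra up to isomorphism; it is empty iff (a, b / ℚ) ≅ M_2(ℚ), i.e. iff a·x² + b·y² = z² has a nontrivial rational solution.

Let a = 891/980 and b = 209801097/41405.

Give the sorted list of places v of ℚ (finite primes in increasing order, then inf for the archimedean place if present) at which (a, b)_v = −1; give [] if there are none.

(a, b) ≡ (55, 17765) mod (ℚ^×)²; places V = {2, 3, 5, 7, 11, 13, 17, 19, ∞}.
(a,b)_3: α=4, u≡1; β=10, v≡2 (mod 3); (1|3)=+1, (2|3)=-1; sign (−1)^0·+1^10·-1^4 = +1.
(a,b)_11: α=1, u≡4; β=1, v≡4 (mod 11); (4|11)=+1, (4|11)=+1; sign (−1)^1·+1^1·+1^1 = -1.
(a,b)_∞: sgn(55)=+, sgn(17765)=+, so +1.
(a,b)_7: α=-2, u≡5; β=-2, v≡6 (mod 7); (5|7)=-1, (6|7)=-1; sign (−1)^0·-1^-2·-1^-2 = +1.
(a,b)_17: α=0, u≡13; β=1, v≡4 (mod 17); (13|17)=+1, (4|17)=+1; sign (−1)^0·+1^1·+1^0 = +1.
(a,b)_19: α=0, u≡5; β=1, v≡7 (mod 19); (5|19)=+1, (7|19)=+1; sign (−1)^0·+1^1·+1^0 = +1.
(a,b)_2: α=-2, β=0; u≡7, v≡5 (mod 8); ε(u)ε(v)=1·0, αω(v)=-2·1, βω(u)=0·0; sum ≡ 0  ⇒  +1.
(a,b)_13: α=0, u≡4; β=-2, v≡7 (mod 13); (4|13)=+1, (7|13)=-1; sign (−1)^0·+1^-2·-1^0 = +1.
(a,b)_5: α=-1, u≡1; β=-1, v≡2 (mod 5); (1|5)=+1, (2|5)=-1; sign (−1)^0·+1^-1·-1^-1 = -1.
(55, 17765 / ℚ) ramifies at {5, 11}: a division algebra.

[5, 11]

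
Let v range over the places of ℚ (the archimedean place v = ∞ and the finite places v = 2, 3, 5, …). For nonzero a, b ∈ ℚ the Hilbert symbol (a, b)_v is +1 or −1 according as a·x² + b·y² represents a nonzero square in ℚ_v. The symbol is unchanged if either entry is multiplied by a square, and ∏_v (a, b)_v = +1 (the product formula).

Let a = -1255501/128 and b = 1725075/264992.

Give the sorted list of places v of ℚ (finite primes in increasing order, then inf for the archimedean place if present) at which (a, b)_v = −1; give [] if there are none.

[2, 17]

Mod squares: a ≡ -14858, b ≡ 15334. Check v ∈ {∞, 2, 3, 5, 7, 11, 13, 17, 19, 23, 41}.
v=∞: -14858 < 0 and 15334 > 0  ⇒  (a,b)_∞ = +1.
v=11: a=11^0·(≡4), b=11^1·(≡10) mod 11; (4|11)=+1, (10|11)=-1; (−1)^{0·1·5}·(+1)^1·(-1)^0 = +1.
v=17: a=17^1·(≡7), b=17^1·(≡8) mod 17; (7|17)=-1, (8|17)=+1; (−1)^{1·1·8}·(-1)^1·(+1)^1 = -1.
v=5: a=5^0·(≡3), b=5^2·(≡4) mod 5; (3|5)=-1, (4|5)=+1; (−1)^{0·2·2}·(-1)^2·(+1)^0 = +1.
v=3: a=3^0·(≡1), b=3^2·(≡1) mod 3; (1|3)=+1, (1|3)=+1; (−1)^{0·2·1}·(+1)^2·(+1)^0 = +1.
v=23: a=23^1·(≡10), b=23^0·(≡16) mod 23; (10|23)=-1, (16|23)=+1; (−1)^{1·0·11}·(-1)^0·(+1)^1 = +1.
v=7: a=7^0·(≡6), b=7^-2·(≡4) mod 7; (6|7)=-1, (4|7)=+1; (−1)^{0·-2·3}·(-1)^-2·(+1)^0 = +1.
v=13: a=13^2·(≡3), b=13^-2·(≡5) mod 13; (3|13)=+1, (5|13)=-1; (−1)^{2·-2·6}·(+1)^-2·(-1)^2 = +1.
v=41: a=41^0·(≡33), b=41^1·(≡1) mod 41; (33|41)=+1, (1|41)=+1; (−1)^{0·1·20}·(+1)^1·(+1)^0 = +1.
v=2: v_2(a)=-7, v_2(b)=-5; units ≡ 3, 3 (mod 8); ε·ε+αω+βω = 1·1+-7·1+-5·1 ≡ 1  ⇒  (a,b)_2 = -1.
v=19: a=19^1·(≡7), b=19^0·(≡11) mod 19; (7|19)=+1, (11|19)=+1; (−1)^{1·0·9}·(+1)^0·(+1)^1 = +1.
(-14858, 15334 / ℚ) ramifies at {2, 17}: a division algebra.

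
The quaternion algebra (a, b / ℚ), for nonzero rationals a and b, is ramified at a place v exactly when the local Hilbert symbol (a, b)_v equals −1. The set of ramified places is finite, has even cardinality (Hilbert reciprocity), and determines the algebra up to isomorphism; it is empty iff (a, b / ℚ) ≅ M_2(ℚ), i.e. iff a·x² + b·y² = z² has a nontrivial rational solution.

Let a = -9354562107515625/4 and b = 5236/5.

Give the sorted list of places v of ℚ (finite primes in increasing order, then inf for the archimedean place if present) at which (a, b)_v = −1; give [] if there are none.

(a, b) ≡ (-1209, 6545) mod (ℚ^×)²; places V = {2, 3, 5, 7, 11, 13, 17, 31, ∞}.
(a,b)_11: α=2, u≡4; β=1, v≡5 (mod 11); (4|11)=+1, (5|11)=+1; sign (−1)^0·+1^1·+1^2 = +1.
(a,b)_7: α=2, u≡4; β=1, v≡4 (mod 7); (4|7)=+1, (4|7)=+1; sign (−1)^0·+1^1·+1^2 = +1.
(a,b)_∞: sgn(-1209)=−, sgn(6545)=+, so +1.
(a,b)_2: α=-2, β=2; u≡7, v≡1 (mod 8); ε(u)ε(v)=1·0, αω(v)=-2·0, βω(u)=2·0; sum ≡ 0  ⇒  +1.
(a,b)_13: α=1, u≡11; β=0, v≡2 (mod 13); (11|13)=-1, (2|13)=-1; sign (−1)^0·-1^0·-1^1 = -1.
(a,b)_3: α=1, u≡2; β=0, v≡2 (mod 3); (2|3)=-1, (2|3)=-1; sign (−1)^0·-1^0·-1^1 = -1.
(a,b)_17: α=4, u≡4; β=1, v≡14 (mod 17); (4|17)=+1, (14|17)=-1; sign (−1)^0·+1^1·-1^4 = +1.
(a,b)_5: α=6, u≡1; β=-1, v≡1 (mod 5); (1|5)=+1, (1|5)=+1; sign (−1)^0·+1^-1·+1^6 = +1.
(a,b)_31: α=1, u≡12; β=0, v≡18 (mod 31); (12|31)=-1, (18|31)=+1; sign (−1)^0·-1^0·+1^1 = +1.
(-1209, 6545 / ℚ) ramifies at {3, 13}: a division algebra.

[3, 13]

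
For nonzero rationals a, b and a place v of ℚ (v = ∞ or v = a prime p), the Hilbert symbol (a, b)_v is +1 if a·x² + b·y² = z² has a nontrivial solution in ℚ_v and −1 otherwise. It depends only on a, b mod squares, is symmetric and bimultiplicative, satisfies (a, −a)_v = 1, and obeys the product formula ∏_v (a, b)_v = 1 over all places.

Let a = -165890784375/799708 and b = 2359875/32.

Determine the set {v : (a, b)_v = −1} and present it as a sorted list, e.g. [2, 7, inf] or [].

(a, b) ≡ (-31465, 188790) mod (ℚ^×)²; places V = {2, 3, 5, 7, 13, 29, 31, ∞}.
(a,b)_13: α=-4, u≡11; β=0, v≡4 (mod 13); (11|13)=-1, (4|13)=+1; sign (−1)^0·-1^0·+1^-4 = +1.
(a,b)_2: α=-2, β=-5; u≡7, v≡3 (mod 8); ε(u)ε(v)=1·1, αω(v)=-2·1, βω(u)=-5·0; sum ≡ 1  ⇒  -1.
(a,b)_∞: sgn(-31465)=−, sgn(188790)=+, so +1.
(a,b)_3: α=10, u≡2; β=1, v≡2 (mod 3); (2|3)=-1, (2|3)=-1; sign (−1)^0·-1^1·-1^10 = -1.
(a,b)_5: α=5, u≡3; β=3, v≡2 (mod 5); (3|5)=-1, (2|5)=-1; sign (−1)^0·-1^3·-1^5 = +1.
(a,b)_7: α=-1, u≡5; β=1, v≡3 (mod 7); (5|7)=-1, (3|7)=-1; sign (−1)^1·-1^1·-1^-1 = -1.
(a,b)_31: α=1, u≡10; β=1, v≡20 (mod 31); (10|31)=+1, (20|31)=+1; sign (−1)^1·+1^1·+1^1 = -1.
(a,b)_29: α=1, u≡3; β=1, v≡10 (mod 29); (3|29)=-1, (10|29)=-1; sign (−1)^0·-1^1·-1^1 = +1.
(-31465, 188790 / ℚ) ramifies at {2, 3, 7, 31}: a division algebra.

[2, 3, 7, 31]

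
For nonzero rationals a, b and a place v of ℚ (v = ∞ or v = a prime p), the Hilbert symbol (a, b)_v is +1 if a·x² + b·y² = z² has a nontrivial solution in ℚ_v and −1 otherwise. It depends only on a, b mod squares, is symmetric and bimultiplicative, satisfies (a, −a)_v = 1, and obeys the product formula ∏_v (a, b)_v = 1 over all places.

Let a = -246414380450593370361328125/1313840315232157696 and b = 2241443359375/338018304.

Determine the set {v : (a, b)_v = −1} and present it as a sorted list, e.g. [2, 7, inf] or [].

[3, 17]

(a, b) ≡ (-2805, 2145) mod (ℚ^×)²; places V = {2, 3, 5, 11, 13, 17, 19, 23, ∞}.
(a,b)_11: α=3, u≡5; β=1, v≡7 (mod 11); (5|11)=+1, (7|11)=-1; sign (−1)^1·+1^1·-1^3 = +1.
(a,b)_17: α=7, u≡5; β=2, v≡14 (mod 17); (5|17)=-1, (14|17)=-1; sign (−1)^0·-1^2·-1^7 = -1.
(a,b)_3: α=7, u≡1; β=-1, v≡1 (mod 3); (1|3)=+1, (1|3)=+1; sign (−1)^1·+1^-1·+1^7 = -1.
(a,b)_5: α=13, u≡1; β=9, v≡1 (mod 5); (1|5)=+1, (1|5)=+1; sign (−1)^0·+1^9·+1^13 = +1.
(a,b)_19: α=0, u≡7; β=2, v≡6 (mod 19); (7|19)=+1, (6|19)=+1; sign (−1)^0·+1^2·+1^0 = +1.
(a,b)_∞: sgn(-2805)=−, sgn(2145)=+, so +1.
(a,b)_13: α=2, u≡10; β=-1, v≡3 (mod 13); (10|13)=+1, (3|13)=+1; sign (−1)^0·+1^-1·+1^2 = +1.
(a,b)_2: α=-24, β=-14; u≡3, v≡1 (mod 8); ε(u)ε(v)=1·0, αω(v)=-24·0, βω(u)=-14·1; sum ≡ 0  ⇒  +1.
(a,b)_23: α=-8, u≡3; β=-2, v≡4 (mod 23); (3|23)=+1, (4|23)=+1; sign (−1)^0·+1^-2·+1^-8 = +1.
|Ram(-2805, 2145)| = 2, even; anisotropic at {3, 17}.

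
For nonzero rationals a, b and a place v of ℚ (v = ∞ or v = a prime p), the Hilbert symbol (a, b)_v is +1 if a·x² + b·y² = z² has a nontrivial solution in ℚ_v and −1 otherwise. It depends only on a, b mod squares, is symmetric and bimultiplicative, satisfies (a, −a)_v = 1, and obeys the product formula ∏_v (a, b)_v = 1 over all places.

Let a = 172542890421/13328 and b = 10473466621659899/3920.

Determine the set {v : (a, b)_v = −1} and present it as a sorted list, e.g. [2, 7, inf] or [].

Mod squares: a ≡ 410533, b ≡ 851326255. Check v ∈ {∞, 2, 3, 5, 7, 11, 13, 17, 19, 23, 31, 41, 43}.
v=13: a=13^0·(≡6), b=13^1·(≡2) mod 13; (6|13)=-1, (2|13)=-1; (−1)^{0·1·6}·(-1)^1·(-1)^0 = -1.
v=43: a=43^0·(≡8), b=43^1·(≡15) mod 43; (8|43)=-1, (15|43)=+1; (−1)^{0·1·21}·(-1)^1·(+1)^0 = -1.
v=11: a=11^2·(≡10), b=11^2·(≡2) mod 11; (10|11)=-1, (2|11)=-1; (−1)^{2·2·5}·(-1)^2·(-1)^2 = +1.
v=17: a=17^-1·(≡4), b=17^1·(≡14) mod 17; (4|17)=+1, (14|17)=-1; (−1)^{-1·1·8}·(+1)^1·(-1)^-1 = -1.
v=23: a=23^0·(≡4), b=23^3·(≡13) mod 23; (4|23)=+1, (13|23)=+1; (−1)^{0·3·11}·(+1)^3·(+1)^0 = +1.
v=41: a=41^1·(≡33), b=41^1·(≡14) mod 41; (33|41)=+1, (14|41)=-1; (−1)^{1·1·20}·(+1)^1·(-1)^1 = -1.
v=2: v_2(a)=-4, v_2(b)=-4; units ≡ 5, 7 (mod 8); ε·ε+αω+βω = 0·1+-4·0+-4·1 ≡ 0  ⇒  (a,b)_2 = +1.
v=∞: 410533 > 0 and 851326255 > 0  ⇒  (a,b)_∞ = +1.
v=31: a=31^1·(≡26), b=31^2·(≡25) mod 31; (26|31)=-1, (25|31)=+1; (−1)^{1·2·15}·(-1)^2·(+1)^1 = +1.
v=3: a=3^10·(≡1), b=3^0·(≡1) mod 3; (1|3)=+1, (1|3)=+1; (−1)^{10·0·1}·(+1)^0·(+1)^10 = +1.
v=19: a=19^1·(≡11), b=19^1·(≡1) mod 19; (11|19)=+1, (1|19)=+1; (−1)^{1·1·9}·(+1)^1·(+1)^1 = -1.
v=5: a=5^0·(≡2), b=5^-1·(≡1) mod 5; (2|5)=-1, (1|5)=+1; (−1)^{0·-1·2}·(-1)^-1·(+1)^0 = -1.
v=7: a=7^-2·(≡1), b=7^-2·(≡6) mod 7; (1|7)=+1, (6|7)=-1; (−1)^{-2·-2·3}·(+1)^-2·(-1)^-2 = +1.
|Ram(410533, 851326255)| = 6, even; anisotropic at {5, 13, 17, 19, 41, 43}.

[5, 13, 17, 19, 41, 43]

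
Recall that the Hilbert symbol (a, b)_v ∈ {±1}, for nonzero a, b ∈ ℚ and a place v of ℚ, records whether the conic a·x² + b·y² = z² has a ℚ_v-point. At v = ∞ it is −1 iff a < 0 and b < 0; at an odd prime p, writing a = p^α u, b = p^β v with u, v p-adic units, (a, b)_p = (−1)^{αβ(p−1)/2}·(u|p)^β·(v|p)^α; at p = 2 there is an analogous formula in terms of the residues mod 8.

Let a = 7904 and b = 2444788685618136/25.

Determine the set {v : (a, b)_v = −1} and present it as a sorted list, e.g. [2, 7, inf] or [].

Mod squares: a ≡ 494, b ≡ 1254. Check v ∈ {∞, 2, 3, 5, 11, 13, 17, 19}.
v=11: a=11^0·(≡6), b=11^1·(≡3) mod 11; (6|11)=-1, (3|11)=+1; (−1)^{0·1·5}·(-1)^1·(+1)^0 = -1.
v=19: a=19^1·(≡17), b=19^1·(≡16) mod 19; (17|19)=+1, (16|19)=+1; (−1)^{1·1·9}·(+1)^1·(+1)^1 = -1.
v=17: a=17^0·(≡16), b=17^2·(≡1) mod 17; (16|17)=+1, (1|17)=+1; (−1)^{0·2·8}·(+1)^2·(+1)^0 = +1.
v=3: a=3^0·(≡2), b=3^11·(≡1) mod 3; (2|3)=-1, (1|3)=+1; (−1)^{0·11·1}·(-1)^11·(+1)^0 = -1.
v=13: a=13^1·(≡10), b=13^4·(≡5) mod 13; (10|13)=+1, (5|13)=-1; (−1)^{1·4·6}·(+1)^4·(-1)^1 = -1.
v=5: a=5^0·(≡4), b=5^-2·(≡1) mod 5; (4|5)=+1, (1|5)=+1; (−1)^{0·-2·2}·(+1)^-2·(+1)^0 = +1.
v=∞: 494 > 0 and 1254 > 0  ⇒  (a,b)_∞ = +1.
v=2: v_2(a)=5, v_2(b)=3; units ≡ 7, 3 (mod 8); ε·ε+αω+βω = 1·1+5·1+3·0 ≡ 0  ⇒  (a,b)_2 = +1.
|Ram(494, 1254)| = 4, even; anisotropic at {3, 11, 13, 19}.

[3, 11, 13, 19]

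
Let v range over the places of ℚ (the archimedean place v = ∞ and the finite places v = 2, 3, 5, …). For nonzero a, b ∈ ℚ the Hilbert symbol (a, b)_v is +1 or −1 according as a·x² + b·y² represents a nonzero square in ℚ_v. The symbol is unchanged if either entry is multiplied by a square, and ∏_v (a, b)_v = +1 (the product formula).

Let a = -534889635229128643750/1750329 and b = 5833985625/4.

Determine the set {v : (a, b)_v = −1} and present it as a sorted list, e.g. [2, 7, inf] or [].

[5, 17]

Mod squares: a ≡ -2470, b ≡ 17. Check v ∈ {∞, 2, 3, 5, 7, 11, 13, 17, 19, 31}.
v=∞: -2470 < 0 and 17 > 0  ⇒  (a,b)_∞ = +1.
v=19: a=19^3·(≡12), b=19^2·(≡1) mod 19; (12|19)=-1, (1|19)=+1; (−1)^{3·2·9}·(-1)^2·(+1)^3 = +1.
v=31: a=31^2·(≡7), b=31^0·(≡13) mod 31; (7|31)=+1, (13|31)=-1; (−1)^{2·0·15}·(+1)^0·(-1)^2 = +1.
v=5: a=5^5·(≡1), b=5^4·(≡3) mod 5; (1|5)=+1, (3|5)=-1; (−1)^{5·4·2}·(+1)^4·(-1)^5 = -1.
v=13: a=13^5·(≡7), b=13^2·(≡12) mod 13; (7|13)=-1, (12|13)=+1; (−1)^{5·2·6}·(-1)^2·(+1)^5 = +1.
v=2: v_2(a)=1, v_2(b)=-2; units ≡ 5, 1 (mod 8); ε·ε+αω+βω = 0·0+1·0+-2·1 ≡ 0  ⇒  (a,b)_2 = +1.
v=17: a=17^2·(≡7), b=17^1·(≡2) mod 17; (7|17)=-1, (2|17)=+1; (−1)^{2·1·8}·(-1)^1·(+1)^2 = -1.
v=3: a=3^-6·(≡2), b=3^2·(≡2) mod 3; (2|3)=-1, (2|3)=-1; (−1)^{-6·2·1}·(-1)^2·(-1)^-6 = +1.
v=11: a=11^2·(≡5), b=11^0·(≡7) mod 11; (5|11)=+1, (7|11)=-1; (−1)^{2·0·5}·(+1)^0·(-1)^2 = +1.
v=7: a=7^-4·(≡1), b=7^0·(≡5) mod 7; (1|7)=+1, (5|7)=-1; (−1)^{-4·0·3}·(+1)^0·(-1)^-4 = +1.
(-2470, 17 / ℚ) ramifies at {5, 17}: a division algebra.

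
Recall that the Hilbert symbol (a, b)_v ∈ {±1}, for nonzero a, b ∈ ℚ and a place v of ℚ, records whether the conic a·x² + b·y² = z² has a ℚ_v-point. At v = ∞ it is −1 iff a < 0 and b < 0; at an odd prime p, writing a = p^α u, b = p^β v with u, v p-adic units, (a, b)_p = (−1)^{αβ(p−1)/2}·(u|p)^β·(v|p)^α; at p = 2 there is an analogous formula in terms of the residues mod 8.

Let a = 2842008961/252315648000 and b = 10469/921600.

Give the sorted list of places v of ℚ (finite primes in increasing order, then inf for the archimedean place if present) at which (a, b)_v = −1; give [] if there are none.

(a, b) ≡ (46805, 29) mod (ℚ^×)²; places V = {2, 3, 5, 11, 13, 19, 23, 29, 37, ∞}.
(a,b)_∞: sgn(46805)=+, sgn(29)=+, so +1.
(a,b)_19: α=2, u≡12; β=2, v≡2 (mod 19); (12|19)=-1, (2|19)=-1; sign (−1)^0·-1^2·-1^2 = +1.
(a,b)_3: α=-6, u≡2; β=-2, v≡2 (mod 3); (2|3)=-1, (2|3)=-1; sign (−1)^0·-1^-2·-1^-6 = +1.
(a,b)_2: α=-14, β=-12; u≡5, v≡5 (mod 8); ε(u)ε(v)=0·0, αω(v)=-14·1, βω(u)=-12·1; sum ≡ 0  ⇒  +1.
(a,b)_5: α=-3, u≡4; β=-2, v≡1 (mod 5); (4|5)=+1, (1|5)=+1; sign (−1)^0·+1^-2·+1^-3 = +1.
(a,b)_11: α=1, u≡9; β=0, v≡7 (mod 11); (9|11)=+1, (7|11)=-1; sign (−1)^0·+1^0·-1^1 = -1.
(a,b)_23: α=1, u≡17; β=0, v≡18 (mod 23); (17|23)=-1, (18|23)=+1; sign (−1)^0·-1^0·+1^1 = +1.
(a,b)_37: α=1, u≡16; β=0, v≡18 (mod 37); (16|37)=+1, (18|37)=-1; sign (−1)^0·+1^0·-1^1 = -1.
(a,b)_13: α=-2, u≡2; β=0, v≡1 (mod 13); (2|13)=-1, (1|13)=+1; sign (−1)^0·-1^0·+1^-2 = +1.
(a,b)_29: α=2, u≡16; β=1, v≡24 (mod 29); (16|29)=+1, (24|29)=+1; sign (−1)^0·+1^1·+1^2 = +1.
Ram(46805, 29) = {11, 37}; no ℚ_11-point on the conic.

[11, 37]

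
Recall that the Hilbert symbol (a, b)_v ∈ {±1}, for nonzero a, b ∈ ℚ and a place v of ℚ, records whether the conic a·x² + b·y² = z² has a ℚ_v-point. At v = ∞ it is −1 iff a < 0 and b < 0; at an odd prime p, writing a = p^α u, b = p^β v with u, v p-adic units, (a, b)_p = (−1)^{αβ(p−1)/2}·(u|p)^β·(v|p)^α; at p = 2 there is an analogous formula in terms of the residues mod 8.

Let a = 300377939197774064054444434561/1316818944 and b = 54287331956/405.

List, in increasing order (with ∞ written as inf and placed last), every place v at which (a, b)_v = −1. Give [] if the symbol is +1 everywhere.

(a, b) ≡ (18241, 560819545) mod (ℚ^×)²; places V = {2, 3, 5, 7, 11, 13, 17, 23, 29, 37, 43, ∞}.
(a,b)_2: α=-12, β=2; u≡1, v≡1 (mod 8); ε(u)ε(v)=0·0, αω(v)=-12·0, βω(u)=2·0; sum ≡ 0  ⇒  +1.
(a,b)_29: α=3, u≡16; β=1, v≡6 (mod 29); (16|29)=+1, (6|29)=+1; sign (−1)^0·+1^1·+1^3 = +1.
(a,b)_7: α=-2, u≡5; β=0, v≡3 (mod 7); (5|7)=-1, (3|7)=-1; sign (−1)^0·-1^0·-1^-2 = +1.
(a,b)_3: α=-8, u≡1; β=-4, v≡1 (mod 3); (1|3)=+1, (1|3)=+1; sign (−1)^0·+1^-4·+1^-8 = +1.
(a,b)_11: α=6, u≡3; β=3, v≡1 (mod 11); (3|11)=+1, (1|11)=+1; sign (−1)^0·+1^3·+1^6 = +1.
(a,b)_5: α=0, u≡4; β=-1, v≡1 (mod 5); (4|5)=+1, (1|5)=+1; sign (−1)^0·+1^-1·+1^0 = +1.
(a,b)_∞: sgn(18241)=+, sgn(560819545)=+, so +1.
(a,b)_37: α=3, u≡1; β=1, v≡22 (mod 37); (1|37)=+1, (22|37)=-1; sign (−1)^0·+1^1·-1^3 = -1.
(a,b)_13: α=4, u≡8; β=1, v≡2 (mod 13); (8|13)=-1, (2|13)=-1; sign (−1)^0·-1^1·-1^4 = -1.
(a,b)_17: α=3, u≡1; β=1, v≡4 (mod 17); (1|17)=+1, (4|17)=+1; sign (−1)^0·+1^1·+1^3 = +1.
(a,b)_23: α=2, u≡2; β=0, v≡11 (mod 23); (2|23)=+1, (11|23)=-1; sign (−1)^0·+1^0·-1^2 = +1.
(a,b)_43: α=2, u≡6; β=1, v≡34 (mod 43); (6|43)=+1, (34|43)=-1; sign (−1)^0·+1^1·-1^2 = +1.
Ram(18241, 560819545) = {13, 37}; no ℚ_13-point on the conic.

[13, 37]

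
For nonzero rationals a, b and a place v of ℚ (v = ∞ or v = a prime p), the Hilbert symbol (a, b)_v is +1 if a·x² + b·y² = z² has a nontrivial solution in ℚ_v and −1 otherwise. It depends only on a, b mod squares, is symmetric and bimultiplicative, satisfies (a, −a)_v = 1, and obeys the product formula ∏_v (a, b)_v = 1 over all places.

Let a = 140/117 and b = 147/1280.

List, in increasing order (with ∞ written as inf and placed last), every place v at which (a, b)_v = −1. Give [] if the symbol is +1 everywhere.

(a, b) ≡ (455, 15) mod (ℚ^×)²; places V = {2, 3, 5, 7, 13, ∞}.
(a,b)_7: α=1, u≡4; β=2, v≡4 (mod 7); (4|7)=+1, (4|7)=+1; sign (−1)^0·+1^2·+1^1 = +1.
(a,b)_∞: sgn(455)=+, sgn(15)=+, so +1.
(a,b)_2: α=2, β=-8; u≡7, v≡7 (mod 8); ε(u)ε(v)=1·1, αω(v)=2·0, βω(u)=-8·0; sum ≡ 1  ⇒  -1.
(a,b)_3: α=-2, u≡2; β=1, v≡2 (mod 3); (2|3)=-1, (2|3)=-1; sign (−1)^0·-1^1·-1^-2 = -1.
(a,b)_13: α=-1, u≡4; β=0, v≡5 (mod 13); (4|13)=+1, (5|13)=-1; sign (−1)^0·+1^0·-1^-1 = -1.
(a,b)_5: α=1, u≡4; β=-1, v≡2 (mod 5); (4|5)=+1, (2|5)=-1; sign (−1)^0·+1^-1·-1^1 = -1.
Ram(455, 15) = {2, 3, 5, 13}; no ℚ_2-point on the conic.

[2, 3, 5, 13]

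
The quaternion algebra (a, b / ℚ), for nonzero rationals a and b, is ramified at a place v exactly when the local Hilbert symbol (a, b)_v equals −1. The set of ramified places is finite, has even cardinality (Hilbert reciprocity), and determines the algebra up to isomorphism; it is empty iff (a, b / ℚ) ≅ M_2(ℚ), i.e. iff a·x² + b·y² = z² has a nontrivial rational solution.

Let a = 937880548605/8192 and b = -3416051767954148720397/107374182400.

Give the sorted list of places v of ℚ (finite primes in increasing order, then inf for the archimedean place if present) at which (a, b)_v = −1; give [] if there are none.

Mod squares: a ≡ 10010, b ≡ -13. Check v ∈ {∞, 2, 3, 5, 7, 11, 13}.
v=7: a=7^1·(≡1), b=7^4·(≡2) mod 7; (1|7)=+1, (2|7)=+1; (−1)^{1·4·3}·(+1)^4·(+1)^1 = +1.
v=2: v_2(a)=-13, v_2(b)=-32; units ≡ 5, 3 (mod 8); ε·ε+αω+βω = 0·1+-13·1+-32·1 ≡ 1  ⇒  (a,b)_2 = -1.
v=11: a=11^1·(≡7), b=11^2·(≡3) mod 11; (7|11)=-1, (3|11)=+1; (−1)^{1·2·5}·(-1)^2·(+1)^1 = +1.
v=∞: 10010 > 0 and -13 < 0  ⇒  (a,b)_∞ = +1.
v=5: a=5^1·(≡3), b=5^-2·(≡3) mod 5; (3|5)=-1, (3|5)=-1; (−1)^{1·-2·2}·(-1)^-2·(-1)^1 = -1.
v=13: a=13^5·(≡10), b=13^11·(≡10) mod 13; (10|13)=+1, (10|13)=+1; (−1)^{5·11·6}·(+1)^11·(+1)^5 = +1.
v=3: a=3^8·(≡2), b=3^8·(≡2) mod 3; (2|3)=-1, (2|3)=-1; (−1)^{8·8·1}·(-1)^8·(-1)^8 = +1.
Ram(10010, -13) = {2, 5}; no ℚ_2-point on the conic.

[2, 5]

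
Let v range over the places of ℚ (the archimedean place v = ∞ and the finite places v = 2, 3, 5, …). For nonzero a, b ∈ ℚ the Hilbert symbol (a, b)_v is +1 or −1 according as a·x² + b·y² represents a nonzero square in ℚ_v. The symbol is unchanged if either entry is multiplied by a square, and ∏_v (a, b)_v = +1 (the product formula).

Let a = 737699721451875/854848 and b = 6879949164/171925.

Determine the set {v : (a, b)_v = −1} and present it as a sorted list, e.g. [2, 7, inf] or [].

(a, b) ≡ (9080799, 253487) mod (ℚ^×)²; places V = {2, 3, 5, 7, 11, 13, 17, 19, 23, 29, 31, 37, 43, ∞}.
(a,b)_23: α=0, u≡4; β=-2, v≡4 (mod 23); (4|23)=+1, (4|23)=+1; sign (−1)^0·+1^-2·+1^0 = +1.
(a,b)_37: α=-1, u≡35; β=1, v≡8 (mod 37); (35|37)=-1, (8|37)=-1; sign (−1)^0·-1^1·-1^-1 = +1.
(a,b)_31: α=1, u≡16; β=1, v≡23 (mod 31); (16|31)=+1, (23|31)=-1; sign (−1)^1·+1^1·-1^1 = +1.
(a,b)_3: α=3, u≡2; β=6, v≡2 (mod 3); (2|3)=-1, (2|3)=-1; sign (−1)^0·-1^6·-1^3 = -1.
(a,b)_∞: sgn(9080799)=+, sgn(253487)=+, so +1.
(a,b)_17: α=2, u≡6; β=1, v≡2 (mod 17); (6|17)=-1, (2|17)=+1; sign (−1)^0·-1^1·+1^2 = -1.
(a,b)_5: α=4, u≡1; β=-2, v≡2 (mod 5); (1|5)=+1, (2|5)=-1; sign (−1)^0·+1^-2·-1^4 = +1.
(a,b)_2: α=-6, β=2; u≡7, v≡7 (mod 8); ε(u)ε(v)=1·1, αω(v)=-6·0, βω(u)=2·0; sum ≡ 1  ⇒  -1.
(a,b)_11: α=0, u≡10; β=2, v≡3 (mod 11); (10|11)=-1, (3|11)=+1; sign (−1)^0·-1^2·+1^0 = +1.
(a,b)_29: α=1, u≡12; β=0, v≡3 (mod 29); (12|29)=-1, (3|29)=-1; sign (−1)^0·-1^0·-1^1 = -1.
(a,b)_43: α=2, u≡11; β=0, v≡3 (mod 43); (11|43)=+1, (3|43)=-1; sign (−1)^0·+1^0·-1^2 = +1.
(a,b)_19: α=-2, u≡8; β=0, v≡14 (mod 19); (8|19)=-1, (14|19)=-1; sign (−1)^0·-1^0·-1^-2 = +1.
(a,b)_13: α=1, u≡5; β=-1, v≡9 (mod 13); (5|13)=-1, (9|13)=+1; sign (−1)^0·-1^-1·+1^1 = -1.
(a,b)_7: α=1, u≡5; β=0, v≡5 (mod 7); (5|7)=-1, (5|7)=-1; sign (−1)^0·-1^0·-1^1 = -1.
|Ram(9080799, 253487)| = 6, even; anisotropic at {2, 3, 7, 13, 17, 29}.

[2, 3, 7, 13, 17, 29]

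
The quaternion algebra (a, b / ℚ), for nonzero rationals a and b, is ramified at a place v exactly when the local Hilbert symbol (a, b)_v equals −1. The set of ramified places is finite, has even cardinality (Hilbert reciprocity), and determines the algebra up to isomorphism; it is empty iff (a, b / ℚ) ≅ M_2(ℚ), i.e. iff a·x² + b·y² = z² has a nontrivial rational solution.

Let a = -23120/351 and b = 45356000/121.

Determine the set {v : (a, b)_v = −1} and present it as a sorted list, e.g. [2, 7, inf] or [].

Mod squares: a ≡ -195, b ≡ 113390. Check v ∈ {∞, 2, 3, 5, 11, 13, 17, 23, 29}.
v=5: a=5^1·(≡1), b=5^3·(≡3) mod 5; (1|5)=+1, (3|5)=-1; (−1)^{1·3·2}·(+1)^3·(-1)^1 = -1.
v=17: a=17^2·(≡2), b=17^1·(≡10) mod 17; (2|17)=+1, (10|17)=-1; (−1)^{2·1·8}·(+1)^1·(-1)^2 = +1.
v=29: a=29^0·(≡17), b=29^1·(≡6) mod 29; (17|29)=-1, (6|29)=+1; (−1)^{0·1·14}·(-1)^1·(+1)^0 = -1.
v=2: v_2(a)=4, v_2(b)=5; units ≡ 5, 7 (mod 8); ε·ε+αω+βω = 0·1+4·0+5·1 ≡ 1  ⇒  (a,b)_2 = -1.
v=11: a=11^0·(≡9), b=11^-2·(≡8) mod 11; (9|11)=+1, (8|11)=-1; (−1)^{0·-2·5}·(+1)^-2·(-1)^0 = +1.
v=23: a=23^0·(≡3), b=23^1·(≡12) mod 23; (3|23)=+1, (12|23)=+1; (−1)^{0·1·11}·(+1)^1·(+1)^0 = +1.
v=∞: -195 < 0 and 113390 > 0  ⇒  (a,b)_∞ = +1.
v=13: a=13^-1·(≡7), b=13^0·(≡10) mod 13; (7|13)=-1, (10|13)=+1; (−1)^{-1·0·6}·(-1)^0·(+1)^-1 = +1.
v=3: a=3^-3·(≡1), b=3^0·(≡2) mod 3; (1|3)=+1, (2|3)=-1; (−1)^{-3·0·1}·(+1)^0·(-1)^-3 = -1.
(-195, 113390 / ℚ) ramifies at {2, 3, 5, 29}: a division algebra.

[2, 3, 5, 29]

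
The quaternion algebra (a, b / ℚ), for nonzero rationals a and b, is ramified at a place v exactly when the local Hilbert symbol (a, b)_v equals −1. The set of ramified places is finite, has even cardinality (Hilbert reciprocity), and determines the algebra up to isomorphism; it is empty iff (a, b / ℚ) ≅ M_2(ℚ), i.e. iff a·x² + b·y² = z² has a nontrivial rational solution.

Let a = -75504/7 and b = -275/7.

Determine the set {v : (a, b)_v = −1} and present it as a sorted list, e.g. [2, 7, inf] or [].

Mod squares: a ≡ -273, b ≡ -77. Check v ∈ {∞, 2, 3, 5, 7, 11, 13}.
v=2: v_2(a)=4, v_2(b)=0; units ≡ 7, 3 (mod 8); ε·ε+αω+βω = 1·1+4·1+0·0 ≡ 1  ⇒  (a,b)_2 = -1.
v=11: a=11^2·(≡2), b=11^1·(≡9) mod 11; (2|11)=-1, (9|11)=+1; (−1)^{2·1·5}·(-1)^1·(+1)^2 = -1.
v=7: a=7^-1·(≡5), b=7^-1·(≡5) mod 7; (5|7)=-1, (5|7)=-1; (−1)^{-1·-1·3}·(-1)^-1·(-1)^-1 = -1.
v=5: a=5^0·(≡3), b=5^2·(≡2) mod 5; (3|5)=-1, (2|5)=-1; (−1)^{0·2·2}·(-1)^2·(-1)^0 = +1.
v=∞: -273 < 0 and -77 < 0  ⇒  (a,b)_∞ = -1.
v=13: a=13^1·(≡6), b=13^0·(≡9) mod 13; (6|13)=-1, (9|13)=+1; (−1)^{1·0·6}·(-1)^0·(+1)^1 = +1.
v=3: a=3^1·(≡2), b=3^0·(≡1) mod 3; (2|3)=-1, (1|3)=+1; (−1)^{1·0·1}·(-1)^0·(+1)^1 = +1.
|Ram(-273, -77)| = 4, even; anisotropic at {2, 7, 11, ∞}.

[2, 7, 11, inf]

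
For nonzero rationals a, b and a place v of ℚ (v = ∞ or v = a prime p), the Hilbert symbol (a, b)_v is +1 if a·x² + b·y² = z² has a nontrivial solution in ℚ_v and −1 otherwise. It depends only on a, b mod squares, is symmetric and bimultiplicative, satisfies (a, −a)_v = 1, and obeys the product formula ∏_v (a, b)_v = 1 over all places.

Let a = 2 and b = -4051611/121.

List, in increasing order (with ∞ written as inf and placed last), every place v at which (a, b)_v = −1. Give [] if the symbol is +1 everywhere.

[2, 37]

(a, b) ≡ (2, -851) mod (ℚ^×)²; places V = {2, 3, 11, 23, 37, ∞}.
(a,b)_3: α=0, u≡2; β=2, v≡1 (mod 3); (2|3)=-1, (1|3)=+1; sign (−1)^0·-1^2·+1^0 = +1.
(a,b)_∞: sgn(2)=+, sgn(-851)=−, so +1.
(a,b)_23: α=0, u≡2; β=3, v≡2 (mod 23); (2|23)=+1, (2|23)=+1; sign (−1)^0·+1^3·+1^0 = +1.
(a,b)_37: α=0, u≡2; β=1, v≡35 (mod 37); (2|37)=-1, (35|37)=-1; sign (−1)^0·-1^1·-1^0 = -1.
(a,b)_2: α=1, β=0; u≡1, v≡5 (mod 8); ε(u)ε(v)=0·0, αω(v)=1·1, βω(u)=0·0; sum ≡ 1  ⇒  -1.
(a,b)_11: α=0, u≡2; β=-2, v≡8 (mod 11); (2|11)=-1, (8|11)=-1; sign (−1)^0·-1^-2·-1^0 = +1.
|Ram(2, -851)| = 2, even; anisotropic at {2, 37}.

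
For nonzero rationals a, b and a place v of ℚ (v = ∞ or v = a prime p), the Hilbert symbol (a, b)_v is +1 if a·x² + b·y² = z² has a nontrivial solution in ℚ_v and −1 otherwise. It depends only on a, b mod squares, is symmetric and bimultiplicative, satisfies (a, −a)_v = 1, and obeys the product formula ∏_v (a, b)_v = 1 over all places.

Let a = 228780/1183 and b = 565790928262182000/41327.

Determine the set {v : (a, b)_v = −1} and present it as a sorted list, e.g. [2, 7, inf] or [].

[7, 41]

Mod squares: a ≡ 44485, b ≡ 19084065. Check v ∈ {∞, 2, 3, 5, 7, 11, 13, 17, 31, 41}.
v=5: a=5^1·(≡2), b=5^3·(≡3) mod 5; (2|5)=-1, (3|5)=-1; (−1)^{1·3·2}·(-1)^3·(-1)^1 = +1.
v=31: a=31^1·(≡19), b=31^3·(≡17) mod 31; (19|31)=+1, (17|31)=-1; (−1)^{1·3·15}·(+1)^3·(-1)^1 = +1.
v=∞: 44485 > 0 and 19084065 > 0  ⇒  (a,b)_∞ = +1.
v=11: a=11^0·(≡4), b=11^-1·(≡8) mod 11; (4|11)=+1, (8|11)=-1; (−1)^{0·-1·5}·(+1)^-1·(-1)^0 = +1.
v=41: a=41^1·(≡13), b=41^3·(≡10) mod 41; (13|41)=-1, (10|41)=+1; (−1)^{1·3·20}·(-1)^3·(+1)^1 = -1.
v=13: a=13^-2·(≡12), b=13^-1·(≡2) mod 13; (12|13)=+1, (2|13)=-1; (−1)^{-2·-1·6}·(+1)^-1·(-1)^-2 = +1.
v=2: v_2(a)=2, v_2(b)=4; units ≡ 5, 1 (mod 8); ε·ε+αω+βω = 0·0+2·0+4·1 ≡ 0  ⇒  (a,b)_2 = +1.
v=7: a=7^-1·(≡6), b=7^1·(≡5) mod 7; (6|7)=-1, (5|7)=-1; (−1)^{-1·1·3}·(-1)^1·(-1)^-1 = -1.
v=3: a=3^2·(≡1), b=3^9·(≡2) mod 3; (1|3)=+1, (2|3)=-1; (−1)^{2·9·1}·(+1)^9·(-1)^2 = +1.
v=17: a=17^0·(≡13), b=17^-2·(≡4) mod 17; (13|17)=+1, (4|17)=+1; (−1)^{0·-2·8}·(+1)^-2·(+1)^0 = +1.
(44485, 19084065 / ℚ) ramifies at {7, 41}: a division algebra.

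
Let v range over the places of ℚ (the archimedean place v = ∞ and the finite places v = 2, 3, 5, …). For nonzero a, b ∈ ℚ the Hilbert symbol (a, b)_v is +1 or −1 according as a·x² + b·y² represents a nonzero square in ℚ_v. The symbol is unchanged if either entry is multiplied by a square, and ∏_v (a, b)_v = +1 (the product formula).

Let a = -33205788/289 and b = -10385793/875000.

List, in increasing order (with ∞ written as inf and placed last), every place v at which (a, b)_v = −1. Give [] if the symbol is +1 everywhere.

Mod squares: a ≡ -7, b ≡ -462. Check v ∈ {∞, 2, 3, 5, 7, 11, 17}.
v=∞: -7 < 0 and -462 < 0  ⇒  (a,b)_∞ = -1.
v=11: a=11^4·(≡3), b=11^3·(≡8) mod 11; (3|11)=+1, (8|11)=-1; (−1)^{4·3·5}·(+1)^3·(-1)^4 = +1.
v=2: v_2(a)=2, v_2(b)=-3; units ≡ 1, 1 (mod 8); ε·ε+αω+βω = 0·0+2·0+-3·0 ≡ 0  ⇒  (a,b)_2 = +1.
v=17: a=17^-2·(≡6), b=17^2·(≡12) mod 17; (6|17)=-1, (12|17)=-1; (−1)^{-2·2·8}·(-1)^2·(-1)^-2 = +1.
v=7: a=7^1·(≡3), b=7^-1·(≡2) mod 7; (3|7)=-1, (2|7)=+1; (−1)^{1·-1·3}·(-1)^-1·(+1)^1 = +1.
v=3: a=3^4·(≡2), b=3^3·(≡2) mod 3; (2|3)=-1, (2|3)=-1; (−1)^{4·3·1}·(-1)^3·(-1)^4 = -1.
v=5: a=5^0·(≡3), b=5^-6·(≡2) mod 5; (3|5)=-1, (2|5)=-1; (−1)^{0·-6·2}·(-1)^-6·(-1)^0 = +1.
|Ram(-7, -462)| = 2, even; anisotropic at {3, ∞}.

[3, inf]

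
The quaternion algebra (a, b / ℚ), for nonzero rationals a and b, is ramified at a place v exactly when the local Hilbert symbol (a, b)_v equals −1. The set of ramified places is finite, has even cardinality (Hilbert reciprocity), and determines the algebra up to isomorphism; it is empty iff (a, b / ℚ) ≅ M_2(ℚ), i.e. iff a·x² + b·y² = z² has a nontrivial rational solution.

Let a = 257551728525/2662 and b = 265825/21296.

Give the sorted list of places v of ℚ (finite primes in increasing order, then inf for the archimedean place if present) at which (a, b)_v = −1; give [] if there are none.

[11, 13]

Mod squares: a ≡ 62062, b ≡ 2387. Check v ∈ {∞, 2, 3, 5, 7, 11, 13, 31}.
v=3: a=3^2·(≡1), b=3^0·(≡2) mod 3; (1|3)=+1, (2|3)=-1; (−1)^{2·0·1}·(+1)^0·(-1)^2 = +1.
v=11: a=11^-3·(≡7), b=11^-3·(≡2) mod 11; (7|11)=-1, (2|11)=-1; (−1)^{-3·-3·5}·(-1)^-3·(-1)^-3 = -1.
v=31: a=31^1·(≡9), b=31^1·(≡12) mod 31; (9|31)=+1, (12|31)=-1; (−1)^{1·1·15}·(+1)^1·(-1)^1 = +1.
v=13: a=13^3·(≡9), b=13^0·(≡7) mod 13; (9|13)=+1, (7|13)=-1; (−1)^{3·0·6}·(+1)^0·(-1)^3 = -1.
v=7: a=7^5·(≡2), b=7^3·(≡6) mod 7; (2|7)=+1, (6|7)=-1; (−1)^{5·3·3}·(+1)^3·(-1)^5 = +1.
v=5: a=5^2·(≡3), b=5^2·(≡3) mod 5; (3|5)=-1, (3|5)=-1; (−1)^{2·2·2}·(-1)^2·(-1)^2 = +1.
v=2: v_2(a)=-1, v_2(b)=-4; units ≡ 7, 3 (mod 8); ε·ε+αω+βω = 1·1+-1·1+-4·0 ≡ 0  ⇒  (a,b)_2 = +1.
v=∞: 62062 > 0 and 2387 > 0  ⇒  (a,b)_∞ = +1.
Ram(62062, 2387) = {11, 13}; no ℚ_11-point on the conic.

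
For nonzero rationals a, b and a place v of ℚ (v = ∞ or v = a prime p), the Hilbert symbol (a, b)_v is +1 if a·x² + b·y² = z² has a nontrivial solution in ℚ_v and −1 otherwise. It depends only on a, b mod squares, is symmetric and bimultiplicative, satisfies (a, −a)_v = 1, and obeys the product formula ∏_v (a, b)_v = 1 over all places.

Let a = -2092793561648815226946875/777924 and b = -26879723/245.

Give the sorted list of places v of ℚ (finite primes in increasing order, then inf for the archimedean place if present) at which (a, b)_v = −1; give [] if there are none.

[29, 37, 41, inf]

(a, b) ≡ (-4634435, -134398615) mod (ℚ^×)²; places V = {2, 3, 5, 7, 13, 29, 37, 41, 47, ∞}.
(a,b)_47: α=3, u≡18; β=1, v≡41 (mod 47); (18|47)=+1, (41|47)=-1; sign (−1)^1·+1^1·-1^3 = +1.
(a,b)_3: α=-4, u≡1; β=0, v≡2 (mod 3); (1|3)=+1, (2|3)=-1; sign (−1)^0·+1^0·-1^-4 = +1.
(a,b)_29: α=2, u≡8; β=1, v≡12 (mod 29); (8|29)=-1, (12|29)=-1; sign (−1)^0·-1^1·-1^2 = -1.
(a,b)_13: α=3, u≡12; β=1, v≡4 (mod 13); (12|13)=+1, (4|13)=+1; sign (−1)^0·+1^1·+1^3 = +1.
(a,b)_∞: sgn(-4634435)=−, sgn(-134398615)=−, so -1.
(a,b)_2: α=-2, β=0; u≡5, v≡1 (mod 8); ε(u)ε(v)=0·0, αω(v)=-2·0, βω(u)=0·1; sum ≡ 0  ⇒  +1.
(a,b)_41: α=3, u≡31; β=1, v≡13 (mod 41); (31|41)=+1, (13|41)=-1; sign (−1)^0·+1^1·-1^3 = -1.
(a,b)_5: α=5, u≡3; β=-1, v≡3 (mod 5); (3|5)=-1, (3|5)=-1; sign (−1)^0·-1^-1·-1^5 = +1.
(a,b)_37: α=3, u≡9; β=1, v≡20 (mod 37); (9|37)=+1, (20|37)=-1; sign (−1)^0·+1^1·-1^3 = -1.
(a,b)_7: α=-4, u≡5; β=-2, v≡5 (mod 7); (5|7)=-1, (5|7)=-1; sign (−1)^0·-1^-2·-1^-4 = +1.
Ram(-4634435, -134398615) = {29, 37, 41, ∞}; no ℚ_29-point on the conic.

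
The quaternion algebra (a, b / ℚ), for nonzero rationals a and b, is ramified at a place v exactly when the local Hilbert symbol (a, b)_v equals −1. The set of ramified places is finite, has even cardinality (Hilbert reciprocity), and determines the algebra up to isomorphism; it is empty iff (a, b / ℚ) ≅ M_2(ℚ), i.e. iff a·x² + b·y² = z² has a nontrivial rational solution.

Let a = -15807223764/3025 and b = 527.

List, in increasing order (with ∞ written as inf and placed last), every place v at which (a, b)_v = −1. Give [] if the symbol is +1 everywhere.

[2, 3, 17, 31]

(a, b) ≡ (-1581, 527) mod (ℚ^×)²; places V = {2, 3, 5, 11, 17, 31, ∞}.
(a,b)_3: α=3, u≡1; β=0, v≡2 (mod 3); (1|3)=+1, (2|3)=-1; sign (−1)^0·+1^0·-1^3 = -1.
(a,b)_31: α=3, u≡3; β=1, v≡17 (mod 31); (3|31)=-1, (17|31)=-1; sign (−1)^1·-1^1·-1^3 = -1.
(a,b)_17: α=3, u≡8; β=1, v≡14 (mod 17); (8|17)=+1, (14|17)=-1; sign (−1)^0·+1^1·-1^3 = -1.
(a,b)_∞: sgn(-1581)=−, sgn(527)=+, so +1.
(a,b)_11: α=-2, u≡3; β=0, v≡10 (mod 11); (3|11)=+1, (10|11)=-1; sign (−1)^0·+1^0·-1^-2 = +1.
(a,b)_5: α=-2, u≡1; β=0, v≡2 (mod 5); (1|5)=+1, (2|5)=-1; sign (−1)^0·+1^0·-1^-2 = +1.
(a,b)_2: α=2, β=0; u≡3, v≡7 (mod 8); ε(u)ε(v)=1·1, αω(v)=2·0, βω(u)=0·1; sum ≡ 1  ⇒  -1.
|Ram(-1581, 527)| = 4, even; anisotropic at {2, 3, 17, 31}.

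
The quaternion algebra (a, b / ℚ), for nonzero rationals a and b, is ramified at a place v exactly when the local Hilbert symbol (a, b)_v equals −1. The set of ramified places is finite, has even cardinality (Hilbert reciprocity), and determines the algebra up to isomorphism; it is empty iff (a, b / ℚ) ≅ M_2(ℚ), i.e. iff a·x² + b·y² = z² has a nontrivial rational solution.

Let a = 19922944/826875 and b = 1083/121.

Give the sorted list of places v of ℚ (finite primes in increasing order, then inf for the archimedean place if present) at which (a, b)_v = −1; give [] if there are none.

(a, b) ≡ (57, 3) mod (ℚ^×)²; places V = {2, 3, 5, 7, 11, 19, ∞}.
(a,b)_2: α=20, β=0; u≡1, v≡3 (mod 8); ε(u)ε(v)=0·1, αω(v)=20·1, βω(u)=0·0; sum ≡ 0  ⇒  +1.
(a,b)_19: α=1, u≡3; β=2, v≡14 (mod 19); (3|19)=-1, (14|19)=-1; sign (−1)^0·-1^2·-1^1 = -1.
(a,b)_3: α=-3, u≡1; β=1, v≡1 (mod 3); (1|3)=+1, (1|3)=+1; sign (−1)^1·+1^1·+1^-3 = -1.
(a,b)_∞: sgn(57)=+, sgn(3)=+, so +1.
(a,b)_5: α=-4, u≡3; β=0, v≡3 (mod 5); (3|5)=-1, (3|5)=-1; sign (−1)^0·-1^0·-1^-4 = +1.
(a,b)_11: α=0, u≡6; β=-2, v≡5 (mod 11); (6|11)=-1, (5|11)=+1; sign (−1)^0·-1^-2·+1^0 = +1.
(a,b)_7: α=-2, u≡4; β=0, v≡6 (mod 7); (4|7)=+1, (6|7)=-1; sign (−1)^0·+1^0·-1^-2 = +1.
(57, 3 / ℚ) ramifies at {3, 19}: a division algebra.

[3, 19]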